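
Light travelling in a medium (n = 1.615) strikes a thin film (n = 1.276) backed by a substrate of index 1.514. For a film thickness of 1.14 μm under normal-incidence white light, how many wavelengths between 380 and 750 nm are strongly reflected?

At the upper boundary (n = 1.615 to n = 1.276) the reflected ray undergoes no phase shift.
At the lower boundary (n = 1.276 to n = 1.514) the reflected ray undergoes a half-wave phase shift.
Net: one phase inversion between the two reflected rays.
With one net inversion, constructive interference in reflection requires 2 n t = (m + ½) λ.
λ = 2 n t / (m + ½) = 2909 / (m + ½) nm.
m=3: 831 nm (IR); m=4: 647 nm (visible); m=5: 529 nm (visible); m=6: 448 nm (visible); m=7: 388 nm (visible); m=8: 342 nm (UV).

4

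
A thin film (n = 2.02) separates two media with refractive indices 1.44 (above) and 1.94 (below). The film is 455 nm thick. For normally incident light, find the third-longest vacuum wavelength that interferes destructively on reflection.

613 nm

At the upper boundary (n = 1.44 to n = 2.02) the reflected ray undergoes a half-wave phase shift.
Bottom surface (2.02 → 1.94): reflection off a lower-index medium gives no phase shift.
Exactly one π shift → a net half-wave offset.
With one net inversion, destructive interference in reflection requires 2 n t = m λ.
λ = 2 n t / m. The third-longest wavelength is m = 3: λ = 2 × 2.02 × 455 / 3.00 = 613 nm.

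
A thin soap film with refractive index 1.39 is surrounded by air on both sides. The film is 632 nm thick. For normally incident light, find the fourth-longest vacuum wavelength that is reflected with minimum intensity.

439 nm

Ray reflecting at the top interface goes from n = 1.0 toward n = 1.39: a half-wave phase shift.
Ray reflecting at the bottom interface goes from n = 1.39 toward n = 1.0: no phase shift.
The two reflections differ by half a wavelength.
So the condition for destructive reflection is 2 n t = m λ.
λ = 2 n t / m. The fourth-longest wavelength is m = 4: λ = 2 × 1.39 × 632 / 4.00 = 439 nm.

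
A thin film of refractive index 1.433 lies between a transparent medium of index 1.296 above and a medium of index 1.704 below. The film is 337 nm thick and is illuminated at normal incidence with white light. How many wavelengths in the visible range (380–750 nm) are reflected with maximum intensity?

1

At the upper boundary (n = 1.296 to n = 1.433) the reflected ray undergoes a half-wave phase shift.
Bottom surface (1.433 → 1.704): reflection off a higher-index medium gives a half-wave phase shift.
The two reflections carry the same phase change, so no net offset.
With no net inversion, constructive interference in reflection requires 2 n t = m λ.
λ = 2 n t / m = 966 / m nm.
m=1: 966 nm (IR); m=2: 483 nm (visible); m=3: 322 nm (UV).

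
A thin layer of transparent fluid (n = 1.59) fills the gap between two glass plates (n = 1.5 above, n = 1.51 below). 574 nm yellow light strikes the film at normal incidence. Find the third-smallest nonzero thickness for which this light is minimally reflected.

Ray reflecting at the top interface goes from n = 1.5 toward n = 1.59: a half-wave phase shift.
At the lower boundary (n = 1.59 to n = 1.51) the reflected ray undergoes no phase shift.
Net: one phase inversion between the two reflected rays.
So the condition for destructive reflection is 2 n t = m λ.
The third-smallest nonzero thickness corresponds to m = 3: t = m λ / (2 n) = 3.00 × 574 / (2 × 1.59) = 542 nm.

542 nm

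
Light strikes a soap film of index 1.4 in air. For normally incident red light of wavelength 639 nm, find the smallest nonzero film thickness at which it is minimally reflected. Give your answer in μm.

0.228 μm

At the upper boundary (n = 1.0 to n = 1.4) the reflected ray undergoes a half-wave phase shift.
Ray reflecting at the bottom interface goes from n = 1.4 toward n = 1.0: no phase shift.
The two reflections differ by half a wavelength.
For minimum reflection here: 2 n t = m λ.
Minimum nonzero at m = 1: t = λ / (2 n) = 639 / (2 × 1.4) = 228 nm.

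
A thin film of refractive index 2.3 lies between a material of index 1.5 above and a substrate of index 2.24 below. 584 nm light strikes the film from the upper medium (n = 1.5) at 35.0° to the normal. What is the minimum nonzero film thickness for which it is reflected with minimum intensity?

137 nm

Ray reflecting at the top interface goes from n = 1.5 toward n = 2.3: a half-wave phase shift.
Bottom surface (2.3 → 2.24): reflection off a lower-index medium gives no phase shift.
The two reflections differ by half a wavelength.
So the condition for destructive reflection is 2 n t cos θ_r = m λ.
Snell's law: 1.5 sin 35.0° = 2.3 sin θ_r → sin θ_r = 0.374, cos θ_r = 0.927.
Minimum nonzero at m = 1: t = λ / (2 n cos θ_r) = 584 / (2 × 2.3 × 0.927) = 137 nm.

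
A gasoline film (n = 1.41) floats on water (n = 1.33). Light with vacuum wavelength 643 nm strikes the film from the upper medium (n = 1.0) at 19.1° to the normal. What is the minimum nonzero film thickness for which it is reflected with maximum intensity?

117 nm

At the upper boundary (n = 1.0 to n = 1.41) the reflected ray undergoes a half-wave phase shift.
Ray reflecting at the bottom interface goes from n = 1.41 toward n = 1.33: no phase shift.
Exactly one π shift → a net half-wave offset.
With one net inversion, constructive interference in reflection requires 2 n t cos θ_r = (m + ½) λ.
Snell's law: 1.0 sin 19.1° = 1.41 sin θ_r → sin θ_r = 0.232, cos θ_r = 0.973.
Minimum at m = 0: t = λ / (4 n cos θ_r) = 643 / (4 × 1.41 × 0.973) = 117 nm.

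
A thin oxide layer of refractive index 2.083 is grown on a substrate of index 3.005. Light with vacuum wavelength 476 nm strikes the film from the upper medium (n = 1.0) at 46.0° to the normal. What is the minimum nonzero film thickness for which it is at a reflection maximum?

At the upper boundary (n = 1.0 to n = 2.083) the reflected ray undergoes a half-wave phase shift.
At the lower boundary (n = 2.083 to n = 3.005) the reflected ray undergoes a half-wave phase shift.
Net: no relative phase inversion (both shifts match).
For maximum reflection here: 2 n t cos θ_r = m λ.
Snell's law: 1.0 sin 46.0° = 2.083 sin θ_r → sin θ_r = 0.345, cos θ_r = 0.938.
Minimum nonzero at m = 1: t = λ / (2 n cos θ_r) = 476 / (2 × 2.083 × 0.938) = 122 nm.

122 nm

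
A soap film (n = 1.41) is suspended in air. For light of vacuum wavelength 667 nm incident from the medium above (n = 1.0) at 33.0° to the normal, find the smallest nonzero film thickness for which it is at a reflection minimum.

256 nm

At the upper boundary (n = 1.0 to n = 1.41) the reflected ray undergoes a half-wave phase shift.
At the lower boundary (n = 1.41 to n = 1.0) the reflected ray undergoes no phase shift.
Net: one phase inversion between the two reflected rays.
For dark reflection here: 2 n t cos θ_r = m λ.
Snell's law: 1.0 sin 33.0° = 1.41 sin θ_r → sin θ_r = 0.386, cos θ_r = 0.922.
Minimum nonzero at m = 1: t = λ / (2 n cos θ_r) = 667 / (2 × 1.41 × 0.922) = 256 nm.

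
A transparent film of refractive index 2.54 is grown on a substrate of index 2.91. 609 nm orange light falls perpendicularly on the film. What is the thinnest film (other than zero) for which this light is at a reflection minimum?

59.9 nm

Top surface (1.0 → 2.54): reflection off a higher-index medium gives a half-wave phase shift.
At the lower boundary (n = 2.54 to n = 2.91) the reflected ray undergoes a half-wave phase shift.
Zero or two π shifts → no net half-wave offset.
So the condition for destructive reflection is 2 n t = (m + ½) λ.
Minimum at m = 0: t = λ / (4 n) = 609 / (4 × 2.54) = 59.9 nm.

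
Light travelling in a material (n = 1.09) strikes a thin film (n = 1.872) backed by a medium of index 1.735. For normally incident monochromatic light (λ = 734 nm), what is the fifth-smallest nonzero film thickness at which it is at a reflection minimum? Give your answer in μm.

0.980 μm

Ray reflecting at the top interface goes from n = 1.09 toward n = 1.872: a half-wave phase shift.
Ray reflecting at the bottom interface goes from n = 1.872 toward n = 1.735: no phase shift.
Exactly one π shift → a net half-wave offset.
With one net inversion, destructive interference in reflection requires 2 n t = m λ.
The fifth-smallest nonzero thickness corresponds to m = 5: t = m λ / (2 n) = 5.00 × 734 / (2 × 1.872) = 980 nm.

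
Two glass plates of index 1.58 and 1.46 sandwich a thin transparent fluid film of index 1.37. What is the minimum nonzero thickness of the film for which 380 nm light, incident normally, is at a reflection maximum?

69.3 nm

Top surface (1.58 → 1.37): reflection off a lower-index medium gives no phase shift.
At the lower boundary (n = 1.37 to n = 1.46) the reflected ray undergoes a half-wave phase shift.
The two reflections differ by half a wavelength.
So the condition for constructive reflection is 2 n t = (m + ½) λ.
Minimum at m = 0: t = λ / (4 n) = 380 / (4 × 1.37) = 69.3 nm.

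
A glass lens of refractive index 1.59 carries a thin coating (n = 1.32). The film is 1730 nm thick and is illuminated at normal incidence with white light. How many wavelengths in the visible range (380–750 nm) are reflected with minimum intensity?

Top surface (1.0 → 1.32): reflection off a higher-index medium gives a half-wave phase shift.
Bottom surface (1.32 → 1.59): reflection off a higher-index medium gives a half-wave phase shift.
Net: no relative phase inversion (both shifts match).
So the condition for destructive reflection is 2 n t = (m + ½) λ.
λ = 2 n t / (m + ½) = 4567 / (m + ½) nm.
m=5: 830 nm (IR); m=6: 703 nm (visible); m=7: 609 nm (visible); m=8: 537 nm (visible); m=9: 481 nm (visible); m=10: 435 nm (visible); m=11: 397 nm (visible); m=12: 365 nm (UV).

6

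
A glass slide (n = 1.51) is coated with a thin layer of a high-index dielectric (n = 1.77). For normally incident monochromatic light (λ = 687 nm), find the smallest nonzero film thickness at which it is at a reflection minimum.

194 nm

Ray reflecting at the top interface goes from n = 1.0 toward n = 1.77: a half-wave phase shift.
Ray reflecting at the bottom interface goes from n = 1.77 toward n = 1.51: no phase shift.
Net: one phase inversion between the two reflected rays.
For minimum reflection here: 2 n t = m λ.
Minimum nonzero at m = 1: t = λ / (2 n) = 687 / (2 × 1.77) = 194 nm.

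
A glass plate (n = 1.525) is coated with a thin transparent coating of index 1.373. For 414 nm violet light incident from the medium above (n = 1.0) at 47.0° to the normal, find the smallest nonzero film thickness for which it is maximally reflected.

178 nm

At the upper boundary (n = 1.0 to n = 1.373) the reflected ray undergoes a half-wave phase shift.
Ray reflecting at the bottom interface goes from n = 1.373 toward n = 1.525: a half-wave phase shift.
The two reflections carry the same phase change, so no net offset.
For maximum reflection here: 2 n t cos θ_r = m λ.
Snell's law: 1.0 sin 47.0° = 1.373 sin θ_r → sin θ_r = 0.533, cos θ_r = 0.846.
Minimum nonzero at m = 1: t = λ / (2 n cos θ_r) = 414 / (2 × 1.373 × 0.846) = 178 nm.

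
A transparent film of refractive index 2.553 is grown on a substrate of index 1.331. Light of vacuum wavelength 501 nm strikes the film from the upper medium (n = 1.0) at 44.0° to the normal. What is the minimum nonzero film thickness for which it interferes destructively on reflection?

Top surface (1.0 → 2.553): reflection off a higher-index medium gives a half-wave phase shift.
Bottom surface (2.553 → 1.331): reflection off a lower-index medium gives no phase shift.
The two reflections differ by half a wavelength.
For minimum reflection here: 2 n t cos θ_r = m λ.
Snell's law: 1.0 sin 44.0° = 2.553 sin θ_r → sin θ_r = 0.272, cos θ_r = 0.962.
Minimum nonzero at m = 1: t = λ / (2 n cos θ_r) = 501 / (2 × 2.553 × 0.962) = 102 nm.

102 nm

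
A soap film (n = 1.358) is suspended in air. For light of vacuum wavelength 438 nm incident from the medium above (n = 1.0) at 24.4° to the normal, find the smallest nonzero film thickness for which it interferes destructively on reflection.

Top surface (1.0 → 1.358): reflection off a higher-index medium gives a half-wave phase shift.
At the lower boundary (n = 1.358 to n = 1.0) the reflected ray undergoes no phase shift.
The two reflections differ by half a wavelength.
With one net inversion, destructive interference in reflection requires 2 n t cos θ_r = m λ.
Snell's law: 1.0 sin 24.4° = 1.358 sin θ_r → sin θ_r = 0.304, cos θ_r = 0.953.
Minimum nonzero at m = 1: t = λ / (2 n cos θ_r) = 438 / (2 × 1.358 × 0.953) = 169 nm.

169 nm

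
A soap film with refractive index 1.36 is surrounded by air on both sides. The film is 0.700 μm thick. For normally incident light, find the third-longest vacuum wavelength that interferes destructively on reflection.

At the upper boundary (n = 1.0 to n = 1.36) the reflected ray undergoes a half-wave phase shift.
At the lower boundary (n = 1.36 to n = 1.0) the reflected ray undergoes no phase shift.
Net: one phase inversion between the two reflected rays.
With one net inversion, destructive interference in reflection requires 2 n t = m λ.
λ = 2 n t / m. The third-longest wavelength is m = 3: λ = 2 × 1.36 × 700 / 3.00 = 635 nm.

635 nm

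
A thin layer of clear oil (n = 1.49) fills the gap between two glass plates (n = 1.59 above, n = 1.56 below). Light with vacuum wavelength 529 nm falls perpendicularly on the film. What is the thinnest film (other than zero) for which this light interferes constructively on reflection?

Top surface (1.59 → 1.49): reflection off a lower-index medium gives no phase shift.
At the lower boundary (n = 1.49 to n = 1.56) the reflected ray undergoes a half-wave phase shift.
Exactly one π shift → a net half-wave offset.
For strong reflection here: 2 n t = (m + ½) λ.
Minimum at m = 0: t = λ / (4 n) = 529 / (4 × 1.49) = 88.8 nm.

88.8 nm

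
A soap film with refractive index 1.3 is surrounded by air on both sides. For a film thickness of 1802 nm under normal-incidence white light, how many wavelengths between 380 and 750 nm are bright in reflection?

At the upper boundary (n = 1.0 to n = 1.3) the reflected ray undergoes a half-wave phase shift.
At the lower boundary (n = 1.3 to n = 1.0) the reflected ray undergoes no phase shift.
Net: one phase inversion between the two reflected rays.
For strong reflection here: 2 n t = (m + ½) λ.
λ = 2 n t / (m + ½) = 4685 / (m + ½) nm.
m=5: 852 nm (IR); m=6: 721 nm (visible); m=7: 625 nm (visible); m=8: 551 nm (visible); m=9: 493 nm (visible); m=10: 446 nm (visible); m=11: 407 nm (visible); m=12: 375 nm (UV).

6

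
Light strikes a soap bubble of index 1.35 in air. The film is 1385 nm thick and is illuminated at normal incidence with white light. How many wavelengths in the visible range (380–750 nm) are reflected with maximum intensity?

Top surface (1.0 → 1.35): reflection off a higher-index medium gives a half-wave phase shift.
Ray reflecting at the bottom interface goes from n = 1.35 toward n = 1.0: no phase shift.
The two reflections differ by half a wavelength.
For bright reflection here: 2 n t = (m + ½) λ.
λ = 2 n t / (m + ½) = 3740 / (m + ½) nm.
m=4: 831 nm (IR); m=5: 680 nm (visible); m=6: 575 nm (visible); m=7: 499 nm (visible); m=8: 440 nm (visible); m=9: 394 nm (visible); m=10: 356 nm (UV).

5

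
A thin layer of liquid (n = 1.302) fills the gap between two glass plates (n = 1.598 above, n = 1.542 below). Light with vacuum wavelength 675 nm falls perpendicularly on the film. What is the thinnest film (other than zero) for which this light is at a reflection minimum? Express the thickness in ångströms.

At the upper boundary (n = 1.598 to n = 1.302) the reflected ray undergoes no phase shift.
Bottom surface (1.302 → 1.542): reflection off a higher-index medium gives a half-wave phase shift.
The two reflections differ by half a wavelength.
With one net inversion, destructive interference in reflection requires 2 n t = m λ.
Minimum nonzero at m = 1: t = λ / (2 n) = 675 / (2 × 1.302) = 259 nm.

2592 Å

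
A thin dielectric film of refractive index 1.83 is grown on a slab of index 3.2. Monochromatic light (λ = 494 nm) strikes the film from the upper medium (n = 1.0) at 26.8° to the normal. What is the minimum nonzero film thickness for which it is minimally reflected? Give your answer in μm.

At the upper boundary (n = 1.0 to n = 1.83) the reflected ray undergoes a half-wave phase shift.
At the lower boundary (n = 1.83 to n = 3.2) the reflected ray undergoes a half-wave phase shift.
The two reflections carry the same phase change, so no net offset.
With no net inversion, destructive interference in reflection requires 2 n t cos θ_r = (m + ½) λ.
Snell's law: 1.0 sin 26.8° = 1.83 sin θ_r → sin θ_r = 0.246, cos θ_r = 0.969.
Minimum at m = 0: t = λ / (4 n cos θ_r) = 494 / (4 × 1.83 × 0.969) = 69.6 nm.

0.0696 μm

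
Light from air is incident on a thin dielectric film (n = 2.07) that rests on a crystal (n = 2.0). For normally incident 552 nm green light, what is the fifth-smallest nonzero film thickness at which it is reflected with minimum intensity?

Top surface (1.0 → 2.07): reflection off a higher-index medium gives a half-wave phase shift.
At the lower boundary (n = 2.07 to n = 2.0) the reflected ray undergoes no phase shift.
The two reflections differ by half a wavelength.
So the condition for destructive reflection is 2 n t = m λ.
The fifth-smallest nonzero thickness corresponds to m = 5: t = m λ / (2 n) = 5.00 × 552 / (2 × 2.07) = 667 nm.

667 nm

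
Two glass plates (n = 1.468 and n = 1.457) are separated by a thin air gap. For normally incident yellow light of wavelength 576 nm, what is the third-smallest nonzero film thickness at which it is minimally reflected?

864 nm

Ray reflecting at the top interface goes from n = 1.468 toward n = 1.0: no phase shift.
Ray reflecting at the bottom interface goes from n = 1.0 toward n = 1.457: a half-wave phase shift.
Net: one phase inversion between the two reflected rays.
For dark reflection here: 2 n t = m λ.
The third-smallest nonzero thickness corresponds to m = 3: t = m λ / (2 n) = 3.00 × 576 / (2 × 1.0) = 864 nm.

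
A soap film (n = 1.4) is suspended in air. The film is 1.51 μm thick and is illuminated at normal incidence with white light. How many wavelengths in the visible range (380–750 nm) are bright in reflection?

5

Top surface (1.0 → 1.4): reflection off a higher-index medium gives a half-wave phase shift.
At the lower boundary (n = 1.4 to n = 1.0) the reflected ray undergoes no phase shift.
Exactly one π shift → a net half-wave offset.
For strong reflection here: 2 n t = (m + ½) λ.
λ = 2 n t / (m + ½) = 4228 / (m + ½) nm.
m=5: 769 nm (IR); m=6: 650 nm (visible); m=7: 564 nm (visible); m=8: 497 nm (visible); m=9: 445 nm (visible); m=10: 403 nm (visible); m=11: 368 nm (UV).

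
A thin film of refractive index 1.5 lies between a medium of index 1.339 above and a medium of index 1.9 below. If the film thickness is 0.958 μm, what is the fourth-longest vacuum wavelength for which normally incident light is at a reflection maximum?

719 nm

At the upper boundary (n = 1.339 to n = 1.5) the reflected ray undergoes a half-wave phase shift.
At the lower boundary (n = 1.5 to n = 1.9) the reflected ray undergoes a half-wave phase shift.
The two reflections carry the same phase change, so no net offset.
So the condition for constructive reflection is 2 n t = m λ.
λ = 2 n t / m. The fourth-longest wavelength is m = 4: λ = 2 × 1.5 × 958 / 4.00 = 719 nm.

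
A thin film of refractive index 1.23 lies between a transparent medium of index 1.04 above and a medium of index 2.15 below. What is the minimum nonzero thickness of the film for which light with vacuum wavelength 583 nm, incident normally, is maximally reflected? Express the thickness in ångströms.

Top surface (1.04 → 1.23): reflection off a higher-index medium gives a half-wave phase shift.
At the lower boundary (n = 1.23 to n = 2.15) the reflected ray undergoes a half-wave phase shift.
Net: no relative phase inversion (both shifts match).
For maximum reflection here: 2 n t = m λ.
Minimum nonzero at m = 1: t = λ / (2 n) = 583 / (2 × 1.23) = 237 nm.

2370 Å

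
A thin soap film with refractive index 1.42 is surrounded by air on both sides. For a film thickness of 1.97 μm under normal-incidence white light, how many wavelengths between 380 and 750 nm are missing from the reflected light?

Ray reflecting at the top interface goes from n = 1.0 toward n = 1.42: a half-wave phase shift.
Bottom surface (1.42 → 1.0): reflection off a lower-index medium gives no phase shift.
The two reflections differ by half a wavelength.
For minimum reflection here: 2 n t = m λ.
λ = 2 n t / m = 5595 / m nm.
m=7: 799 nm (IR); m=8: 699 nm (visible); m=9: 622 nm (visible); m=10: 559 nm (visible); m=11: 509 nm (visible); m=12: 466 nm (visible); m=13: 430 nm (visible); m=14: 400 nm (visible); m=15: 373 nm (UV).

7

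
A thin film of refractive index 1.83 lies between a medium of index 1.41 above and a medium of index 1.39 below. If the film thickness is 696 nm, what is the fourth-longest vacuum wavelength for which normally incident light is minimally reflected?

At the upper boundary (n = 1.41 to n = 1.83) the reflected ray undergoes a half-wave phase shift.
Bottom surface (1.83 → 1.39): reflection off a lower-index medium gives no phase shift.
Net: one phase inversion between the two reflected rays.
So the condition for destructive reflection is 2 n t = m λ.
λ = 2 n t / m. The fourth-longest wavelength is m = 4: λ = 2 × 1.83 × 696 / 4.00 = 637 nm.

637 nm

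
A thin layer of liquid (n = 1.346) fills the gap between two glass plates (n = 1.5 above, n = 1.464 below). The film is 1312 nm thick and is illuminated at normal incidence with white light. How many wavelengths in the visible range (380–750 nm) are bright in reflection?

4

At the upper boundary (n = 1.5 to n = 1.346) the reflected ray undergoes no phase shift.
At the lower boundary (n = 1.346 to n = 1.464) the reflected ray undergoes a half-wave phase shift.
Exactly one π shift → a net half-wave offset.
For strong reflection here: 2 n t = (m + ½) λ.
λ = 2 n t / (m + ½) = 3532 / (m + ½) nm.
m=4: 785 nm (IR); m=5: 642 nm (visible); m=6: 543 nm (visible); m=7: 471 nm (visible); m=8: 416 nm (visible); m=9: 372 nm (UV).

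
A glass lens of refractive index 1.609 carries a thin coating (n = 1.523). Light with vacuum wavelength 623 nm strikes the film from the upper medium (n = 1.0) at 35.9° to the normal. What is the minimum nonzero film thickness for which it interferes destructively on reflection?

At the upper boundary (n = 1.0 to n = 1.523) the reflected ray undergoes a half-wave phase shift.
Bottom surface (1.523 → 1.609): reflection off a higher-index medium gives a half-wave phase shift.
Zero or two π shifts → no net half-wave offset.
So the condition for destructive reflection is 2 n t cos θ_r = (m + ½) λ.
Snell's law: 1.0 sin 35.9° = 1.523 sin θ_r → sin θ_r = 0.385, cos θ_r = 0.923.
Minimum at m = 0: t = λ / (4 n cos θ_r) = 623 / (4 × 1.523 × 0.923) = 111 nm.

111 nm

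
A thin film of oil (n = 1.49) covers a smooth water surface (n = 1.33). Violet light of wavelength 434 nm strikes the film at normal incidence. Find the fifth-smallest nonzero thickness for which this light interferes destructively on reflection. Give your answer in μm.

0.728 μm

Ray reflecting at the top interface goes from n = 1.0 toward n = 1.49: a half-wave phase shift.
At the lower boundary (n = 1.49 to n = 1.33) the reflected ray undergoes no phase shift.
Net: one phase inversion between the two reflected rays.
For weak reflection here: 2 n t = m λ.
The fifth-smallest nonzero thickness corresponds to m = 5: t = m λ / (2 n) = 5.00 × 434 / (2 × 1.49) = 728 nm.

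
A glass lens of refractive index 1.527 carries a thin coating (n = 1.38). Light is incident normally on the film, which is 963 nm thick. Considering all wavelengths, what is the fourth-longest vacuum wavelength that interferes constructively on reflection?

664 nm

Ray reflecting at the top interface goes from n = 1.0 toward n = 1.38: a half-wave phase shift.
At the lower boundary (n = 1.38 to n = 1.527) the reflected ray undergoes a half-wave phase shift.
The two reflections carry the same phase change, so no net offset.
With no net inversion, constructive interference in reflection requires 2 n t = m λ.
λ = 2 n t / m. The fourth-longest wavelength is m = 4: λ = 2 × 1.38 × 963 / 4.00 = 664 nm.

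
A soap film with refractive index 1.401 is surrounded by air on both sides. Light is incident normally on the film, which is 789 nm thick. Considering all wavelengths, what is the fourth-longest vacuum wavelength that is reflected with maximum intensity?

632 nm

Top surface (1.0 → 1.401): reflection off a higher-index medium gives a half-wave phase shift.
Bottom surface (1.401 → 1.0): reflection off a lower-index medium gives no phase shift.
The two reflections differ by half a wavelength.
For strong reflection here: 2 n t = (m + ½) λ.
λ = 2 n t / (m + ½). The fourth-longest wavelength is m = 3: λ = 2 × 1.401 × 789 / 3.50 = 632 nm.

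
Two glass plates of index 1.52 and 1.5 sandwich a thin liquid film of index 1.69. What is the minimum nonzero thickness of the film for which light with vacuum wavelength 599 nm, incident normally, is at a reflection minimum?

At the upper boundary (n = 1.52 to n = 1.69) the reflected ray undergoes a half-wave phase shift.
Bottom surface (1.69 → 1.5): reflection off a lower-index medium gives no phase shift.
Net: one phase inversion between the two reflected rays.
For dark reflection here: 2 n t = m λ.
Minimum nonzero at m = 1: t = λ / (2 n) = 599 / (2 × 1.69) = 177 nm.

177 nm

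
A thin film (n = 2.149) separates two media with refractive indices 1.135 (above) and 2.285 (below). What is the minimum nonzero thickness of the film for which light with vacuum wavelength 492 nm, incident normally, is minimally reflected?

At the upper boundary (n = 1.135 to n = 2.149) the reflected ray undergoes a half-wave phase shift.
Ray reflecting at the bottom interface goes from n = 2.149 toward n = 2.285: a half-wave phase shift.
Net: no relative phase inversion (both shifts match).
With no net inversion, destructive interference in reflection requires 2 n t = (m + ½) λ.
Minimum at m = 0: t = λ / (4 n) = 492 / (4 × 2.149) = 57.2 nm.

57.2 nm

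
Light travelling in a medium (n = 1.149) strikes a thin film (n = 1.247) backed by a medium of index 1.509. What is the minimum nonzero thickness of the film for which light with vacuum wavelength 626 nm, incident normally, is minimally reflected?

At the upper boundary (n = 1.149 to n = 1.247) the reflected ray undergoes a half-wave phase shift.
Bottom surface (1.247 → 1.509): reflection off a higher-index medium gives a half-wave phase shift.
The two reflections carry the same phase change, so no net offset.
So the condition for destructive reflection is 2 n t = (m + ½) λ.
Minimum at m = 0: t = λ / (4 n) = 626 / (4 × 1.247) = 126 nm.

126 nm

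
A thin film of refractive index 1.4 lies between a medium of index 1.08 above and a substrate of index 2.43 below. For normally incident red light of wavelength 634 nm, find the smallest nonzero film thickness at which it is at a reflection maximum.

At the upper boundary (n = 1.08 to n = 1.4) the reflected ray undergoes a half-wave phase shift.
Ray reflecting at the bottom interface goes from n = 1.4 toward n = 2.43: a half-wave phase shift.
Zero or two π shifts → no net half-wave offset.
With no net inversion, constructive interference in reflection requires 2 n t = m λ.
Minimum nonzero at m = 1: t = λ / (2 n) = 634 / (2 × 1.4) = 226 nm.

226 nm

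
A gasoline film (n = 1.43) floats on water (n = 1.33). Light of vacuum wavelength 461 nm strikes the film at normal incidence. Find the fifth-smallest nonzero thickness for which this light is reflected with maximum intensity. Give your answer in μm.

0.725 μm

Top surface (1.0 → 1.43): reflection off a higher-index medium gives a half-wave phase shift.
Ray reflecting at the bottom interface goes from n = 1.43 toward n = 1.33: no phase shift.
The two reflections differ by half a wavelength.
For bright reflection here: 2 n t = (m + ½) λ.
The fifth-smallest nonzero thickness corresponds to m = 4: t = (m + ½) λ / (2 n) = 4.50 × 461 / (2 × 1.43) = 725 nm.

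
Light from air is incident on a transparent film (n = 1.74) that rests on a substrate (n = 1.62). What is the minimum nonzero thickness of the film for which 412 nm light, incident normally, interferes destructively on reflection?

Ray reflecting at the top interface goes from n = 1.0 toward n = 1.74: a half-wave phase shift.
Ray reflecting at the bottom interface goes from n = 1.74 toward n = 1.62: no phase shift.
Exactly one π shift → a net half-wave offset.
So the condition for destructive reflection is 2 n t = m λ.
Minimum nonzero at m = 1: t = λ / (2 n) = 412 / (2 × 1.74) = 118 nm.

118 nm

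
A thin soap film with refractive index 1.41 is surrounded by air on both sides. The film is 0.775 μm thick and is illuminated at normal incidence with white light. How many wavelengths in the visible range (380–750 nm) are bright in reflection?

3

At the upper boundary (n = 1.0 to n = 1.41) the reflected ray undergoes a half-wave phase shift.
At the lower boundary (n = 1.41 to n = 1.0) the reflected ray undergoes no phase shift.
Net: one phase inversion between the two reflected rays.
For bright reflection here: 2 n t = (m + ½) λ.
λ = 2 n t / (m + ½) = 2186 / (m + ½) nm.
m=2: 874 nm (IR); m=3: 624 nm (visible); m=4: 486 nm (visible); m=5: 397 nm (visible); m=6: 336 nm (UV).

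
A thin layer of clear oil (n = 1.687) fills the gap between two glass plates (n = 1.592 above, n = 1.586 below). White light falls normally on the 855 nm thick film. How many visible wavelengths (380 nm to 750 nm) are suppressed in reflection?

Ray reflecting at the top interface goes from n = 1.592 toward n = 1.687: a half-wave phase shift.
At the lower boundary (n = 1.687 to n = 1.586) the reflected ray undergoes no phase shift.
Net: one phase inversion between the two reflected rays.
For weak reflection here: 2 n t = m λ.
λ = 2 n t / m = 2885 / m nm.
m=3: 962 nm (IR); m=4: 721 nm (visible); m=5: 577 nm (visible); m=6: 481 nm (visible); m=7: 412 nm (visible); m=8: 361 nm (UV).

4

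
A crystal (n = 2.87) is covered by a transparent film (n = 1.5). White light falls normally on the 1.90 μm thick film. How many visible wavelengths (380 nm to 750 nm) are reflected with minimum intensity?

Ray reflecting at the top interface goes from n = 1.0 toward n = 1.5: a half-wave phase shift.
Ray reflecting at the bottom interface goes from n = 1.5 toward n = 2.87: a half-wave phase shift.
Zero or two π shifts → no net half-wave offset.
For weak reflection here: 2 n t = (m + ½) λ.
λ = 2 n t / (m + ½) = 5700 / (m + ½) nm.
m=7: 760 nm (IR); m=8: 671 nm (visible); m=9: 600 nm (visible); m=10: 543 nm (visible); m=11: 496 nm (visible); m=12: 456 nm (visible); m=13: 422 nm (visible); m=14: 393 nm (visible); m=15: 368 nm (UV).

7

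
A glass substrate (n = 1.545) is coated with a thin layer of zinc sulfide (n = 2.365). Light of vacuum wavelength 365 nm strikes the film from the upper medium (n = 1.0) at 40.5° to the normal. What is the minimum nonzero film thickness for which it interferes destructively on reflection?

80.3 nm

Top surface (1.0 → 2.365): reflection off a higher-index medium gives a half-wave phase shift.
At the lower boundary (n = 2.365 to n = 1.545) the reflected ray undergoes no phase shift.
Net: one phase inversion between the two reflected rays.
For weak reflection here: 2 n t cos θ_r = m λ.
Snell's law: 1.0 sin 40.5° = 2.365 sin θ_r → sin θ_r = 0.275, cos θ_r = 0.962.
Minimum nonzero at m = 1: t = λ / (2 n cos θ_r) = 365 / (2 × 2.365 × 0.962) = 80.3 nm.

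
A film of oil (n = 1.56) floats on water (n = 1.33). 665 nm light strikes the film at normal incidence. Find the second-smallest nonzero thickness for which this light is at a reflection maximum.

Top surface (1.0 → 1.56): reflection off a higher-index medium gives a half-wave phase shift.
At the lower boundary (n = 1.56 to n = 1.33) the reflected ray undergoes no phase shift.
Net: one phase inversion between the two reflected rays.
So the condition for constructive reflection is 2 n t = (m + ½) λ.
The second-smallest nonzero thickness corresponds to m = 1: t = (m + ½) λ / (2 n) = 1.50 × 665 / (2 × 1.56) = 320 nm.

320 nm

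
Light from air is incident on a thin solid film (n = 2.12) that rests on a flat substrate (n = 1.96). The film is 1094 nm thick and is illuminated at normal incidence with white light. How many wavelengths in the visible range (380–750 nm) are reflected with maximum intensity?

At the upper boundary (n = 1.0 to n = 2.12) the reflected ray undergoes a half-wave phase shift.
At the lower boundary (n = 2.12 to n = 1.96) the reflected ray undergoes no phase shift.
The two reflections differ by half a wavelength.
For bright reflection here: 2 n t = (m + ½) λ.
λ = 2 n t / (m + ½) = 4639 / (m + ½) nm.
m=5: 843 nm (IR); m=6: 714 nm (visible); m=7: 618 nm (visible); m=8: 546 nm (visible); m=9: 488 nm (visible); m=10: 442 nm (visible); m=11: 403 nm (visible); m=12: 371 nm (UV).

6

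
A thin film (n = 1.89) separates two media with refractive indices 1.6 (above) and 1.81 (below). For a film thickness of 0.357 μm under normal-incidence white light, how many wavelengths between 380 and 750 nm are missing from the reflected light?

At the upper boundary (n = 1.6 to n = 1.89) the reflected ray undergoes a half-wave phase shift.
At the lower boundary (n = 1.89 to n = 1.81) the reflected ray undergoes no phase shift.
Exactly one π shift → a net half-wave offset.
For minimum reflection here: 2 n t = m λ.
λ = 2 n t / m = 1349 / m nm.
m=1: 1349 nm (IR); m=2: 675 nm (visible); m=3: 450 nm (visible); m=4: 337 nm (UV).

2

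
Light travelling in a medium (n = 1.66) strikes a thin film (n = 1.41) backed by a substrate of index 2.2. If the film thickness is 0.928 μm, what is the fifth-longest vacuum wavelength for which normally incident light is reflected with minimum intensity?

Top surface (1.66 → 1.41): reflection off a lower-index medium gives no phase shift.
Bottom surface (1.41 → 2.2): reflection off a higher-index medium gives a half-wave phase shift.
The two reflections differ by half a wavelength.
So the condition for destructive reflection is 2 n t = m λ.
λ = 2 n t / m. The fifth-longest wavelength is m = 5: λ = 2 × 1.41 × 928 / 5.00 = 523 nm.

523 nm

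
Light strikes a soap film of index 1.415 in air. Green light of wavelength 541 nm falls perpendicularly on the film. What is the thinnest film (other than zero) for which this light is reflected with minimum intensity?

Ray reflecting at the top interface goes from n = 1.0 toward n = 1.415: a half-wave phase shift.
Bottom surface (1.415 → 1.0): reflection off a lower-index medium gives no phase shift.
The two reflections differ by half a wavelength.
For weak reflection here: 2 n t = m λ.
Minimum nonzero at m = 1: t = λ / (2 n) = 541 / (2 × 1.415) = 191 nm.

191 nm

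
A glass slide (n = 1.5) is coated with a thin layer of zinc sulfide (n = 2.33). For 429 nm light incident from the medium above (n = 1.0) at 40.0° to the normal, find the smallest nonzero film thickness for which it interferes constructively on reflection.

47.9 nm

At the upper boundary (n = 1.0 to n = 2.33) the reflected ray undergoes a half-wave phase shift.
Ray reflecting at the bottom interface goes from n = 2.33 toward n = 1.5: no phase shift.
Net: one phase inversion between the two reflected rays.
So the condition for constructive reflection is 2 n t cos θ_r = (m + ½) λ.
Snell's law: 1.0 sin 40.0° = 2.33 sin θ_r → sin θ_r = 0.276, cos θ_r = 0.961.
Minimum at m = 0: t = λ / (4 n cos θ_r) = 429 / (4 × 2.33 × 0.961) = 47.9 nm.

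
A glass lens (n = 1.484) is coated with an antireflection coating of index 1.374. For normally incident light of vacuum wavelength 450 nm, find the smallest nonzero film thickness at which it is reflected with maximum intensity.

At the upper boundary (n = 1.0 to n = 1.374) the reflected ray undergoes a half-wave phase shift.
Bottom surface (1.374 → 1.484): reflection off a higher-index medium gives a half-wave phase shift.
Zero or two π shifts → no net half-wave offset.
For maximum reflection here: 2 n t = m λ.
Minimum nonzero at m = 1: t = λ / (2 n) = 450 / (2 × 1.374) = 164 nm.

164 nm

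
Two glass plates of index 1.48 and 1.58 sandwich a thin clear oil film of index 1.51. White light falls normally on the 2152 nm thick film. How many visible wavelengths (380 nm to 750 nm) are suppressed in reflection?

8

At the upper boundary (n = 1.48 to n = 1.51) the reflected ray undergoes a half-wave phase shift.
At the lower boundary (n = 1.51 to n = 1.58) the reflected ray undergoes a half-wave phase shift.
The two reflections carry the same phase change, so no net offset.
With no net inversion, destructive interference in reflection requires 2 n t = (m + ½) λ.
λ = 2 n t / (m + ½) = 6499 / (m + ½) nm.
m=8: 765 nm (IR); m=9: 684 nm (visible); m=10: 619 nm (visible); m=11: 565 nm (visible); m=12: 520 nm (visible); m=13: 481 nm (visible); m=14: 448 nm (visible); m=15: 419 nm (visible); m=16: 394 nm (visible); m=17: 371 nm (UV).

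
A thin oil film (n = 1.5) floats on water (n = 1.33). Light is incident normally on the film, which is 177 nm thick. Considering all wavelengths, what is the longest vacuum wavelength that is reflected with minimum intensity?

531 nm

Ray reflecting at the top interface goes from n = 1.0 toward n = 1.5: a half-wave phase shift.
At the lower boundary (n = 1.5 to n = 1.33) the reflected ray undergoes no phase shift.
The two reflections differ by half a wavelength.
So the condition for destructive reflection is 2 n t = m λ.
λ = 2 n t / m. The longest wavelength is m = 1: λ = 2 × 1.5 × 177 / 1.00 = 531 nm.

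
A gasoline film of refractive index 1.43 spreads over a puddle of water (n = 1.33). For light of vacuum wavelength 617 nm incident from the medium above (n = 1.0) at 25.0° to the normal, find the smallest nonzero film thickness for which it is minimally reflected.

Top surface (1.0 → 1.43): reflection off a higher-index medium gives a half-wave phase shift.
Ray reflecting at the bottom interface goes from n = 1.43 toward n = 1.33: no phase shift.
Net: one phase inversion between the two reflected rays.
So the condition for destructive reflection is 2 n t cos θ_r = m λ.
Snell's law: 1.0 sin 25.0° = 1.43 sin θ_r → sin θ_r = 0.296, cos θ_r = 0.955.
Minimum nonzero at m = 1: t = λ / (2 n cos θ_r) = 617 / (2 × 1.43 × 0.955) = 226 nm.

226 nm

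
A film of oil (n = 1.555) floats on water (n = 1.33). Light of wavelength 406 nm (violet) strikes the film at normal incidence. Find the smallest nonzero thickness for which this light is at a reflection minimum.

At the upper boundary (n = 1.0 to n = 1.555) the reflected ray undergoes a half-wave phase shift.
At the lower boundary (n = 1.555 to n = 1.33) the reflected ray undergoes no phase shift.
The two reflections differ by half a wavelength.
With one net inversion, destructive interference in reflection requires 2 n t = m λ.
The smallest nonzero thickness corresponds to m = 1: t = m λ / (2 n) = 1.00 × 406 / (2 × 1.555) = 131 nm.

131 nm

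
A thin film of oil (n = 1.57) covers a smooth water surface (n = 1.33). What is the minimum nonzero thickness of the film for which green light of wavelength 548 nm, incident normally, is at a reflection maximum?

Top surface (1.0 → 1.57): reflection off a higher-index medium gives a half-wave phase shift.
Bottom surface (1.57 → 1.33): reflection off a lower-index medium gives no phase shift.
Net: one phase inversion between the two reflected rays.
With one net inversion, constructive interference in reflection requires 2 n t = (m + ½) λ.
Minimum at m = 0: t = λ / (4 n) = 548 / (4 × 1.57) = 87.3 nm.

87.3 nm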